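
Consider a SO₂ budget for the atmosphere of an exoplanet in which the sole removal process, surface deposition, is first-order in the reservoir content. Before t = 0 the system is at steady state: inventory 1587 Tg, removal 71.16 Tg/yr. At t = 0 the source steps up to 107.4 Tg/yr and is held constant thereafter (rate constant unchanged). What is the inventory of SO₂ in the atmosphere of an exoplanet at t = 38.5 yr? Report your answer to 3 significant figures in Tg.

τ = M₀/F₀ = 1587/71.16 = 22.30 yr; rate constant k = 1/τ.
New steady state M_∞ = F₁/k = F₁·τ = 107.4 × 22.30 = 2395.2 Tg.
M(t) = M_∞ + (M₀ − M_∞)·e^(−t/τ); t/τ = 38.5/22.30 = 1.726, so e^(−t/τ) = 0.1779.
M(t) = 2395.2 − 808.2 × 0.1779 = 2251.4 Tg.

2250 Tg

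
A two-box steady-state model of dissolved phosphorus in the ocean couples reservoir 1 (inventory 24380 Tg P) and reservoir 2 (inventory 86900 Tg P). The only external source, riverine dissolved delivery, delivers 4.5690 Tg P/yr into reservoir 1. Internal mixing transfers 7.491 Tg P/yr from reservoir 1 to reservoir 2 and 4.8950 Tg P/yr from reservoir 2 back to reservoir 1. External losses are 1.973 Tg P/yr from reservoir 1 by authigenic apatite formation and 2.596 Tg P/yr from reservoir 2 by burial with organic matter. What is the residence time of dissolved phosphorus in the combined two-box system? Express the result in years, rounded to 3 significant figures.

24400 yr

Residence time in the combined system uses the total inventory and the total *external* removal — internal exchanges between the two boxes cancel.
M_total = 24380 + 86900 = 111280 Tg P.
ΣF_external_out = 1.973 + 2.596 = 4.5690 Tg P/yr.
τ = M_total / ΣF_ext = 111280 / 4.5690 = 24360 yr.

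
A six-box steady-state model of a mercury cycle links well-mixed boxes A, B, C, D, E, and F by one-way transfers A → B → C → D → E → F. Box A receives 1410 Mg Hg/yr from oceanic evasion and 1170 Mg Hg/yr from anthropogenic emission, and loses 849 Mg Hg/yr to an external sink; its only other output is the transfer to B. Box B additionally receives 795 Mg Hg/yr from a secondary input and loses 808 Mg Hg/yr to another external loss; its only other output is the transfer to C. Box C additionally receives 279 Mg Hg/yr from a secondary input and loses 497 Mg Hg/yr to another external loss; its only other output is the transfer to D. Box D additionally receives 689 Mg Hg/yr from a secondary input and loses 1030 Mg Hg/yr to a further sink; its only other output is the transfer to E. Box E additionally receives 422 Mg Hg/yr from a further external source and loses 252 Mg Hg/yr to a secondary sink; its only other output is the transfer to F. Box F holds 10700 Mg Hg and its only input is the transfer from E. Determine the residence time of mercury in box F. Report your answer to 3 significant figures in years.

Box A: F(A→B) = (1410 + 1170) − 849 = 1731.0 Mg Hg/yr.
Box B: F(B→C) = (1731.0 + 795) − 808 = 1718.0 Mg Hg/yr.
Box C: F(C→D) = (1718.0 + 279) − 497 = 1500.0 Mg Hg/yr.
Box D: F(D→E) = (1500.0 + 689) − 1030 = 1159.0 Mg Hg/yr.
Box E: F(E→F) = (1159.0 + 422) − 252 = 1329.0 Mg Hg/yr.
Box F throughput = its input = 1329.0 Mg Hg/yr; τ = 10700 / 1329.0 = 8.051 yr.

8.05 yr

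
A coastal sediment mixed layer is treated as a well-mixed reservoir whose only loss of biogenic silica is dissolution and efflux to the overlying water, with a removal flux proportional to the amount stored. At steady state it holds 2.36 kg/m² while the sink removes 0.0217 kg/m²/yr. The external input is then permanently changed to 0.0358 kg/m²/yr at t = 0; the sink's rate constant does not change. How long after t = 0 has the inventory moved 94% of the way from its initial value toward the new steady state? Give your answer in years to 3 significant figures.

306 yr

τ = M₀/F₀ = 2.36/0.0217 = 108.8 yr.
The remaining gap fraction is e^(−t/τ); 94% covered ⇒ e^(−t/τ) = 0.0600.
t = −τ ln(0.0600) = 108.8 × 2.813 = 306.0 yr.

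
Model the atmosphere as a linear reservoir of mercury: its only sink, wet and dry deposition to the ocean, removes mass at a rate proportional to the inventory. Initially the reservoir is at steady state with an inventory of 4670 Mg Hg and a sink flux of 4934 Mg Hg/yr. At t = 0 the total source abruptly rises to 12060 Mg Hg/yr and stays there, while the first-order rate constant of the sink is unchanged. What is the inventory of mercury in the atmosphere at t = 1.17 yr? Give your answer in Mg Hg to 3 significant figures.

The sink rate constant is k = F₀/M₀ = 4934/4670 = 1.057 yr⁻¹.
Solving dM/dt = F₁ − kM with M(0) = M₀ gives M(t) = F₁/k + (M₀ − F₁/k)·e^(−kt).
F₁/k = 12060/1.057 = 11415 Mg Hg; kt = 1.057 × 1.17 = 1.236, e^(−kt) = 0.2905.
M(1.17) = 11415 + (4670 − 11415) × 0.2905 = 11415 − 1959 = 9455.4 Mg Hg.

9460 Mg Hg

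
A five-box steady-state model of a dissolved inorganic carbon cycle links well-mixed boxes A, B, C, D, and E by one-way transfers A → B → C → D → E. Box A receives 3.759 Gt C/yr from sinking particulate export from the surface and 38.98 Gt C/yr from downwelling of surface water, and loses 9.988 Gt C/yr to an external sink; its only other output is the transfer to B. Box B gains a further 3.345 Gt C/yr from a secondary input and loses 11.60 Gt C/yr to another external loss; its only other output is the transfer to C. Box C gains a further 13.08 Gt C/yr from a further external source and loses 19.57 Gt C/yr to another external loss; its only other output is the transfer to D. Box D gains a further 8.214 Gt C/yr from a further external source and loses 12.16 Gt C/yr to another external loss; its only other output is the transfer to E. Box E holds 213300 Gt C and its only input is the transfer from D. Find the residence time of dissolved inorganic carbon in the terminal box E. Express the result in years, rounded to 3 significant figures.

15200 yr

Box A: F(A→B) = (3.759 + 38.98) − 9.988 = 32.751 Gt C/yr.
Box B: F(B→C) = (32.751 + 3.345) − 11.60 = 24.496 Gt C/yr.
Box C: F(C→D) = (24.496 + 13.08) − 19.57 = 18.006 Gt C/yr.
Box D: F(D→E) = (18.006 + 8.214) − 12.16 = 14.060 Gt C/yr.
Box E throughput = its input = 14.060 Gt C/yr; τ = 213300 / 14.060 = 15170 yr.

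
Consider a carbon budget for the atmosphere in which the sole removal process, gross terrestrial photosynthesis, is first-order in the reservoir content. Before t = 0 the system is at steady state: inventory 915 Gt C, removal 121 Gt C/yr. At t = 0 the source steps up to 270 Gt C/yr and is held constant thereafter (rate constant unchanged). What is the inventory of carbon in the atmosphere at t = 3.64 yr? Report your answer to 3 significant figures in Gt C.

1350 Gt C

τ = M₀/F₀ = 915/121 = 7.562 yr; rate constant k = 1/τ.
New steady state M_∞ = F₁/k = F₁·τ = 270 × 7.562 = 2041.7 Gt C.
M(t) = M_∞ + (M₀ − M_∞)·e^(−t/τ); t/τ = 3.64/7.562 = 0.4814, so e^(−t/τ) = 0.6179.
M(t) = 2041.7 − 1127 × 0.6179 = 1345.5 Gt C.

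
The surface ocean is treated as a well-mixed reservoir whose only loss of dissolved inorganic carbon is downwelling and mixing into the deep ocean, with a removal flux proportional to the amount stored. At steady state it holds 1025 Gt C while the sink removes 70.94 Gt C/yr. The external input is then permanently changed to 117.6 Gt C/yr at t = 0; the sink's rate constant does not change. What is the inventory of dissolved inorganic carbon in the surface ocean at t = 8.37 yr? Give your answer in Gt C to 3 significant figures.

1320 Gt C

τ = M₀/F₀ = 1025/70.94 = 14.45 yr; rate constant k = 1/τ.
New steady state M_∞ = F₁/k = F₁·τ = 117.6 × 14.45 = 1699.2 Gt C.
M(t) = M_∞ + (M₀ − M_∞)·e^(−t/τ); t/τ = 8.37/14.45 = 0.5793, so e^(−t/τ) = 0.5603.
M(t) = 1699.2 − 674.2 × 0.5603 = 1321.4 Gt C.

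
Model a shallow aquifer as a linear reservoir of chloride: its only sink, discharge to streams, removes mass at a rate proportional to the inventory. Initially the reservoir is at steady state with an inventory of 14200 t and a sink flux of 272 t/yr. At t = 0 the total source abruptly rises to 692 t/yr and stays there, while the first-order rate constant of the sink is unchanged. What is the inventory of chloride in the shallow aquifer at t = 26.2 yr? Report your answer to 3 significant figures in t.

22900 t

Residence time τ = M₀/F₀ = 52.21 yr. The eventual steady state is M_∞ = M₀·(F₁/F₀) = 14200 × 692/272 = 36126 t.
The anomaly ΔM(t) = M(t) − M_∞ decays as ΔM₀·e^(−t/τ) with ΔM₀ = 14200 − 36126 = −21930 t.
At t = 26.2 yr, e^(−t/τ) = e^(−0.5019) = 0.6054, so ΔM = −13270 t and M = 36126 − 13270 = 22852 t.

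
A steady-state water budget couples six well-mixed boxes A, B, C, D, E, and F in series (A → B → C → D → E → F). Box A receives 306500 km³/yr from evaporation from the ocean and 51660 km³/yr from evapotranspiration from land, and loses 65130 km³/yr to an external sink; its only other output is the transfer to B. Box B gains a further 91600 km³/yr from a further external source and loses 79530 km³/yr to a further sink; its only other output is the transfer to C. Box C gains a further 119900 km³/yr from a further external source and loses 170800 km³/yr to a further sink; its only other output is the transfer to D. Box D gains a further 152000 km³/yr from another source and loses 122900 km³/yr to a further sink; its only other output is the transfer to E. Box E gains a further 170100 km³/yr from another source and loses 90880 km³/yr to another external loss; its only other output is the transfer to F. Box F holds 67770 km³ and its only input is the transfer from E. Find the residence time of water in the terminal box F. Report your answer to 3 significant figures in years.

0.187 yr

Box A: F(A→B) = (306500 + 51660) − 65130 = 293030 km³/yr.
Box B: F(B→C) = (293030 + 91600) − 79530 = 305100 km³/yr.
Box C: F(C→D) = (305100 + 119900) − 170800 = 254200 km³/yr.
Box D: F(D→E) = (254200 + 152000) − 122900 = 283300 km³/yr.
Box E: F(E→F) = (283300 + 170100) − 90880 = 362520 km³/yr.
Box F throughput = its input = 362520 km³/yr; τ = 67770 / 362520 = 0.1869 yr.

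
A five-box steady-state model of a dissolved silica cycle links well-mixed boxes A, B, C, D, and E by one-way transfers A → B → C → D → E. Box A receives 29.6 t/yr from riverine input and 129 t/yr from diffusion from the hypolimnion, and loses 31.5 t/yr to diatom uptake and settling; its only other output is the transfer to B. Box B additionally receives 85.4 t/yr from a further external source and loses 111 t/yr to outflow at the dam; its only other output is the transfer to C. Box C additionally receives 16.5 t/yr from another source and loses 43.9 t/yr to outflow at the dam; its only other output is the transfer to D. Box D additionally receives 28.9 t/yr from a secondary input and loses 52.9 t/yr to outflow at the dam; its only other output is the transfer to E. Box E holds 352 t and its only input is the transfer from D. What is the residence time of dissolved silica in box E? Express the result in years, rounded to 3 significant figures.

7.03 yr

Box A: F(A→B) = (29.6 + 129) − 31.5 = 127.10 t/yr.
Box B: F(B→C) = (127.10 + 85.4) − 111 = 101.50 t/yr.
Box C: F(C→D) = (101.50 + 16.5) − 43.9 = 74.100 t/yr.
Box D: F(D→E) = (74.100 + 28.9) − 52.9 = 50.100 t/yr.
Box E throughput = its input = 50.100 t/yr; τ = 352 / 50.100 = 7.026 yr.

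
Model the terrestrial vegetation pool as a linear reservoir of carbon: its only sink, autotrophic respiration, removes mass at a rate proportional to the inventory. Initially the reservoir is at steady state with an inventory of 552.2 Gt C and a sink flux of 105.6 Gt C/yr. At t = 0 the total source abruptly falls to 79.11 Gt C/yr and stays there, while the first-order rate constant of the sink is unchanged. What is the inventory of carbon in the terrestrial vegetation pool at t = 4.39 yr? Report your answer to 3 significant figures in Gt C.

474 Gt C

τ = M₀/F₀ = 552.2/105.6 = 5.229 yr; rate constant k = 1/τ.
New steady state M_∞ = F₁/k = F₁·τ = 79.11 × 5.229 = 413.68 Gt C.
M(t) = M_∞ + (M₀ − M_∞)·e^(−t/τ); t/τ = 4.39/5.229 = 0.8395, so e^(−t/τ) = 0.4319.
M(t) = 413.68 + 138.5 × 0.4319 = 473.51 Gt C.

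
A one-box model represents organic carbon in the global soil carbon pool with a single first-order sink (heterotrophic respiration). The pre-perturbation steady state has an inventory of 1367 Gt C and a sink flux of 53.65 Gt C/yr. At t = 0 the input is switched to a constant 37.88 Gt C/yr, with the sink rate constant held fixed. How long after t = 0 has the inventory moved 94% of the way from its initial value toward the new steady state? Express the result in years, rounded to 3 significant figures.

71.7 yr

τ = M₀/F₀ = 1367/53.65 = 25.48 yr.
The remaining gap fraction is e^(−t/τ); 94% covered ⇒ e^(−t/τ) = 0.0600.
t = −τ ln(0.0600) = 25.48 × 2.813 = 71.69 yr.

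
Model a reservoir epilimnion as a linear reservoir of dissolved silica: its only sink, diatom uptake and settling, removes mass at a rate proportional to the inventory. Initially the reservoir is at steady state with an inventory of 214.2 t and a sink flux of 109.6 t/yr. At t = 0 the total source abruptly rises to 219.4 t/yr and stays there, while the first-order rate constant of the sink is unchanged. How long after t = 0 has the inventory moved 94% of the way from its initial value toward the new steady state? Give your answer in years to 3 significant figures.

5.50 yr

τ = M₀/F₀ = 214.2/109.6 = 1.954 yr.
The remaining gap fraction is e^(−t/τ); 94% covered ⇒ e^(−t/τ) = 0.0600.
t = −τ ln(0.0600) = 1.954 × 2.813 = 5.498 yr.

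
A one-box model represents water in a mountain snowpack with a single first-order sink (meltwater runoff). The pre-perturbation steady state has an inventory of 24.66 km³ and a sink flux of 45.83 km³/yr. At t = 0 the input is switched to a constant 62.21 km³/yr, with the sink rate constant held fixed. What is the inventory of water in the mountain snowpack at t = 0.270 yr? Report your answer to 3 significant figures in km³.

Residence time τ = M₀/F₀ = 0.5381 yr. The eventual steady state is M_∞ = M₀·(F₁/F₀) = 24.66 × 62.21/45.83 = 33.474 km³.
The anomaly ΔM(t) = M(t) − M_∞ decays as ΔM₀·e^(−t/τ) with ΔM₀ = 24.66 − 33.474 = −8.814 km³.
At t = 0.270 yr, e^(−t/τ) = e^(−0.5018) = 0.6054, so ΔM = −5.336 km³ and M = 33.474 − 5.336 = 28.137 km³.

28.1 km³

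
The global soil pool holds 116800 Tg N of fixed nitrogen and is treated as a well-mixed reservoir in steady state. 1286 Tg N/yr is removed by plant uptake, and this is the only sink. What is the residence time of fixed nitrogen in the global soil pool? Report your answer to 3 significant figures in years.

90.8 yr

τ = M / F = 116800 / 1286 = 90.82 yr.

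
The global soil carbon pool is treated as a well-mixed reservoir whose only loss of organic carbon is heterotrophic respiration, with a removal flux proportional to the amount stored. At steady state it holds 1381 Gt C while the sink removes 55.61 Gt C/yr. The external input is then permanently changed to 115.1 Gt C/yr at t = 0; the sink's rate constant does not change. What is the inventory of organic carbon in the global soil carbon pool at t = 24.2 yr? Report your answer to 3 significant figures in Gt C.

Residence time τ = M₀/F₀ = 24.83 yr. The eventual steady state is M_∞ = M₀·(F₁/F₀) = 1381 × 115.1/55.61 = 2858.4 Gt C.
The anomaly ΔM(t) = M(t) − M_∞ decays as ΔM₀·e^(−t/τ) with ΔM₀ = 1381 − 2858.4 = −1477 Gt C.
At t = 24.2 yr, e^(−t/τ) = e^(−0.9745) = 0.3774, so ΔM = −557.5 Gt C and M = 2858.4 − 557.5 = 2300.8 Gt C.

2300 Gt C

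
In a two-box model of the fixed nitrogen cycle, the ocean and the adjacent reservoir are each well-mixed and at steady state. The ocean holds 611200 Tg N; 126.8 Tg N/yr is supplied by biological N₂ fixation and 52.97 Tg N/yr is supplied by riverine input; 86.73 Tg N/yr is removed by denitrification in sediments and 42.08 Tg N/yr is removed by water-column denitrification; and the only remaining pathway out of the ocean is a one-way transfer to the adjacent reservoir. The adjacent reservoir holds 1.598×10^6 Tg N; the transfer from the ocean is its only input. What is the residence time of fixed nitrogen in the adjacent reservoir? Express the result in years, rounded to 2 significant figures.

Balance the ocean: ΣF_in = 126.8 + 52.97 = 179.77 Tg N/yr.
Transfer to the adjacent reservoir = ΣF_in − (86.73 + 42.08) = 50.960 Tg N/yr.
At steady state the output of the adjacent reservoir equals its input, 50.960 Tg N/yr.
τ = M / F = 1.598×10^6 / 50.960 = 31360 yr.

31000 yr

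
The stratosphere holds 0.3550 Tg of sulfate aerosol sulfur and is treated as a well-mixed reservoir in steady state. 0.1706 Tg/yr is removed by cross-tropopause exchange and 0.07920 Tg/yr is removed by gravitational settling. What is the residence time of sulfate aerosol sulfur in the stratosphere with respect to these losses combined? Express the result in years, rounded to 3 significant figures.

1.42 yr

Total removal = 0.1706 + 0.07920 = 0.24980 Tg/yr.
τ = M / ΣF_out = 0.3550 / 0.24980 = 1.421 yr.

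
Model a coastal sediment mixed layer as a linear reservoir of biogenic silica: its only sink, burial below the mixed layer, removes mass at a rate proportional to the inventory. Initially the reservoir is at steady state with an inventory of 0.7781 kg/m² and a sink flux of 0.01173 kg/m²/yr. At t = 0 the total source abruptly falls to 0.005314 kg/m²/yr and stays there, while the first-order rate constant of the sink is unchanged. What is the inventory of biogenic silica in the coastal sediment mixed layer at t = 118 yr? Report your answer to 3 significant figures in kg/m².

The sink rate constant is k = F₀/M₀ = 0.01173/0.7781 = 0.01508 yr⁻¹.
Solving dM/dt = F₁ − kM with M(0) = M₀ gives M(t) = F₁/k + (M₀ − F₁/k)·e^(−kt).
F₁/k = 0.005314/0.01508 = 0.35250 kg/m²; kt = 0.01508 × 118 = 1.779, e^(−kt) = 0.1688.
M(118) = 0.35250 + (0.7781 − 0.35250) × 0.1688 = 0.35250 + 0.07185 = 0.42435 kg/m².

0.424 kg/m²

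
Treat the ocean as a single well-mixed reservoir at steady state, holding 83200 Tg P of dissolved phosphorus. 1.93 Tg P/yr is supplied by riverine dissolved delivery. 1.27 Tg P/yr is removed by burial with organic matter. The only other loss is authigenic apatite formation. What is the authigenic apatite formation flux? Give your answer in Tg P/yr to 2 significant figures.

At steady state ΣF_in = ΣF_out.
ΣF_in = 1.9300 Tg P/yr.
Authigenic apatite formation flux = ΣF_in − (1.27) = 1.9300 − 1.270 = 0.6600 Tg P/yr.

0.66 Tg P/yr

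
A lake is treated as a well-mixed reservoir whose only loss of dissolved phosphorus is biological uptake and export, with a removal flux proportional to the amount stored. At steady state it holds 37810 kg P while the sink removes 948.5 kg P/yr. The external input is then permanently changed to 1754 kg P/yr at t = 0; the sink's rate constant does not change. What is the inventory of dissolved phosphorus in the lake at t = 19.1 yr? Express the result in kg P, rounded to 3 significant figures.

50000 kg P

Residence time τ = M₀/F₀ = 39.86 yr. The eventual steady state is M_∞ = M₀·(F₁/F₀) = 37810 × 1754/948.5 = 69920 kg P.
The anomaly ΔM(t) = M(t) − M_∞ decays as ΔM₀·e^(−t/τ) with ΔM₀ = 37810 − 69920 = −32110 kg P.
At t = 19.1 yr, e^(−t/τ) = e^(−0.4791) = 0.6193, so ΔM = −19890 kg P and M = 69920 − 19890 = 50034 kg P.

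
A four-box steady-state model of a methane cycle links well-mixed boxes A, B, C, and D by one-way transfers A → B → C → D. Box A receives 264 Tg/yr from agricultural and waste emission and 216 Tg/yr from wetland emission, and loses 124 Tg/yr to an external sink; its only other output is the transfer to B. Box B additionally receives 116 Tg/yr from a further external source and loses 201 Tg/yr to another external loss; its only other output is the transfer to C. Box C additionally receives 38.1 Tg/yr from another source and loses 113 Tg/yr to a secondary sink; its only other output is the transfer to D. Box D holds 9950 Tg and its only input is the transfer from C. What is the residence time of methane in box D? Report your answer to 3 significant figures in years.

Box A: F(A→B) = (264 + 216) − 124 = 356.00 Tg/yr.
Box B: F(B→C) = (356.00 + 116) − 201 = 271.00 Tg/yr.
Box C: F(C→D) = (271.00 + 38.1) − 113 = 196.10 Tg/yr.
Box D throughput = its input = 196.10 Tg/yr; τ = 9950 / 196.10 = 50.74 yr.

50.7 yr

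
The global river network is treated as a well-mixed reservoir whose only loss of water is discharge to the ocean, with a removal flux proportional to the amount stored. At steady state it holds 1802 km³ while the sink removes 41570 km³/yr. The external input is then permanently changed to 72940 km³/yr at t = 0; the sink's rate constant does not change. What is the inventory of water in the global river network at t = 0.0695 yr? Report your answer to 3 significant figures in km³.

2890 km³

The sink rate constant is k = F₀/M₀ = 41570/1802 = 23.07 yr⁻¹.
Solving dM/dt = F₁ − kM with M(0) = M₀ gives M(t) = F₁/k + (M₀ − F₁/k)·e^(−kt).
F₁/k = 72940/23.07 = 3161.8 km³; kt = 23.07 × 0.0695 = 1.603, e^(−kt) = 0.2012.
M(0.0695) = 3161.8 + (1802 − 3161.8) × 0.2012 = 3161.8 − 273.6 = 2888.2 km³.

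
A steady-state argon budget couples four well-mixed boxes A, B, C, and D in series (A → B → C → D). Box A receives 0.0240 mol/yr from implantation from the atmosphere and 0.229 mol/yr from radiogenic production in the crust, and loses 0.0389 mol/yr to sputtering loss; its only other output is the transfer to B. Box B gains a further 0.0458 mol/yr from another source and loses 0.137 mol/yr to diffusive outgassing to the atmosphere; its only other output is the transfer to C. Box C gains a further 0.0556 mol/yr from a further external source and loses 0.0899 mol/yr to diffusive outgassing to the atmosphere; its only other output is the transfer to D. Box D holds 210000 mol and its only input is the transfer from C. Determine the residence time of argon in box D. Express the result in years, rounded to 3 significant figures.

Box A: F(A→B) = (0.0240 + 0.229) − 0.0389 = 0.21410 mol/yr.
Box B: F(B→C) = (0.21410 + 0.0458) − 0.137 = 0.12290 mol/yr.
Box C: F(C→D) = (0.12290 + 0.0556) − 0.0899 = 0.088600 mol/yr.
Box D throughput = its input = 0.088600 mol/yr; τ = 210000 / 0.088600 = 2.370×10^6 yr.

2.37×10^6 yr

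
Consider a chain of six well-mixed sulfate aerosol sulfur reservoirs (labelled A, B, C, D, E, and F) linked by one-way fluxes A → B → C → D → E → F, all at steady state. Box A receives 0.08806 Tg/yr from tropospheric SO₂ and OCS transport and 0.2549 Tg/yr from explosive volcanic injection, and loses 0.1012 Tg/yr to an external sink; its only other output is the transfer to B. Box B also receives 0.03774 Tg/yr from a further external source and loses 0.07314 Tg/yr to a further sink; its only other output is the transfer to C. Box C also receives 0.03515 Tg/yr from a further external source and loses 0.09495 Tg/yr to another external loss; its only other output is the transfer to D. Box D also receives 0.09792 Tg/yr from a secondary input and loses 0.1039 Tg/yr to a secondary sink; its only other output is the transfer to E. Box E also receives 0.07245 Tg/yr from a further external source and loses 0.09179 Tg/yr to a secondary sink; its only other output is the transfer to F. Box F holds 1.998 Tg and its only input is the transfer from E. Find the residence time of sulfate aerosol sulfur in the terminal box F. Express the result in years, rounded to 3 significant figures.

Box A: F(A→B) = (0.08806 + 0.2549) − 0.1012 = 0.24176 Tg/yr.
Box B: F(B→C) = (0.24176 + 0.03774) − 0.07314 = 0.20636 Tg/yr.
Box C: F(C→D) = (0.20636 + 0.03515) − 0.09495 = 0.14656 Tg/yr.
Box D: F(D→E) = (0.14656 + 0.09792) − 0.1039 = 0.14058 Tg/yr.
Box E: F(E→F) = (0.14058 + 0.07245) − 0.09179 = 0.12124 Tg/yr.
Box F throughput = its input = 0.12124 Tg/yr; τ = 1.998 / 0.12124 = 16.48 yr.

16.5 yr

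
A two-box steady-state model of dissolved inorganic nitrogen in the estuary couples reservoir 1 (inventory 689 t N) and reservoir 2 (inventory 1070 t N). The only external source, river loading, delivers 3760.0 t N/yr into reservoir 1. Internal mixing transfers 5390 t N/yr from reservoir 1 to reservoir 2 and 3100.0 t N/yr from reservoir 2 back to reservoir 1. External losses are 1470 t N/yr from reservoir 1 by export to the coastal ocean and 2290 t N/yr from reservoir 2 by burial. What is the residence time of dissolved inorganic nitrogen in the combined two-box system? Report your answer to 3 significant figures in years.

For the system as a whole, the A↔B exchange is internal and contributes nothing to the throughput; only the external sinks remove mass.
M_total = 689 + 1070 = 1759.0 t N.
ΣF_external_out = 1470 + 2290 = 3760.0 t N/yr.
τ = M_total / ΣF_ext = 1759.0 / 3760.0 = 0.4678 yr.

0.468 yr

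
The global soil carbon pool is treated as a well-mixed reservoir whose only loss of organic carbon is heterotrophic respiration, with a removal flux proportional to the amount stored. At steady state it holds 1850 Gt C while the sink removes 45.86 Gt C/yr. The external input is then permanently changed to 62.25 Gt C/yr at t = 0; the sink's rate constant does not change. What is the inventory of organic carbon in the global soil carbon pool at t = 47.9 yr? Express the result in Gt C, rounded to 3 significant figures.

Residence time τ = M₀/F₀ = 40.34 yr. The eventual steady state is M_∞ = M₀·(F₁/F₀) = 1850 × 62.25/45.86 = 2511.2 Gt C.
The anomaly ΔM(t) = M(t) − M_∞ decays as ΔM₀·e^(−t/τ) with ΔM₀ = 1850 − 2511.2 = −661.2 Gt C.
At t = 47.9 yr, e^(−t/τ) = e^(−1.187) = 0.3050, so ΔM = −201.7 Gt C and M = 2511.2 − 201.7 = 2309.5 Gt C.

2310 Gt C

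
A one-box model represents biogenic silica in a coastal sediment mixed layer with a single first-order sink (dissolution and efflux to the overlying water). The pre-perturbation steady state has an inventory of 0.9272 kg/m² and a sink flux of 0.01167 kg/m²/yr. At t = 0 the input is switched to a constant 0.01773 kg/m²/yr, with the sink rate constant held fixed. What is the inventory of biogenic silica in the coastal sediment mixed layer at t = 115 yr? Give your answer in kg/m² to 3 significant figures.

1.30 kg/m²

τ = M₀/F₀ = 0.9272/0.01167 = 79.45 yr; rate constant k = 1/τ.
New steady state M_∞ = F₁/k = F₁·τ = 0.01773 × 79.45 = 1.4087 kg/m².
M(t) = M_∞ + (M₀ − M_∞)·e^(−t/τ); t/τ = 115/79.45 = 1.447, so e^(−t/τ) = 0.2352.
M(t) = 1.4087 − 0.4815 × 0.2352 = 1.2954 kg/m².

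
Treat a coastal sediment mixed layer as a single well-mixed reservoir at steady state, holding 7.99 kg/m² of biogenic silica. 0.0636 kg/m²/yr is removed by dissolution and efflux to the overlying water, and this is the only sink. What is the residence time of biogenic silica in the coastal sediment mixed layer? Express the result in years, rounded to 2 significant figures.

130 yr

τ = M / F = 7.99 / 0.0636 = 125.6 yr.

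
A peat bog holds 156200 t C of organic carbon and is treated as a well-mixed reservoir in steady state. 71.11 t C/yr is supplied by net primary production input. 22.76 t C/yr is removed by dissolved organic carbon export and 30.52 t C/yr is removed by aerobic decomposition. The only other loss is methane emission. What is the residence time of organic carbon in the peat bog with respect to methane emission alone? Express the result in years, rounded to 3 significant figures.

At steady state ΣF_in = ΣF_out.
ΣF_in = 71.110 t C/yr.
Methane emission flux = ΣF_in − (22.76 + 30.52) = 71.110 − 53.28 = 17.83 t C/yr.
τ = M / F = 156200 / 17.83 = 8761 yr.

8760 yr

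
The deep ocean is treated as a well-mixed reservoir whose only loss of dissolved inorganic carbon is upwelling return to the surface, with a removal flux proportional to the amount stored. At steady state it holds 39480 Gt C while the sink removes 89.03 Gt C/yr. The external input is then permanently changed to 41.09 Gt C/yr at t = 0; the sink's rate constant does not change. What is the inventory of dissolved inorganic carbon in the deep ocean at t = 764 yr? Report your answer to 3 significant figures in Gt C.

The sink rate constant is k = F₀/M₀ = 89.03/39480 = 0.002255 yr⁻¹.
Solving dM/dt = F₁ − kM with M(0) = M₀ gives M(t) = F₁/k + (M₀ − F₁/k)·e^(−kt).
F₁/k = 41.09/0.002255 = 18221 Gt C; kt = 0.002255 × 764 = 1.723, e^(−kt) = 0.1786.
M(764) = 18221 + (39480 − 18221) × 0.1786 = 18221 + 3796 = 22017 Gt C.

22000 Gt C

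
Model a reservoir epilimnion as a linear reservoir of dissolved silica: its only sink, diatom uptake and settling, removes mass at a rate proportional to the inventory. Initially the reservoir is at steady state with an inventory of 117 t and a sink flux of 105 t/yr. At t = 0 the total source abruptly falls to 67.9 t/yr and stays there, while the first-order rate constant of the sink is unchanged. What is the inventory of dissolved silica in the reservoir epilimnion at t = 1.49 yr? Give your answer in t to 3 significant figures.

86.5 t

The sink rate constant is k = F₀/M₀ = 105/117 = 0.8974 yr⁻¹.
Solving dM/dt = F₁ − kM with M(0) = M₀ gives M(t) = F₁/k + (M₀ − F₁/k)·e^(−kt).
F₁/k = 67.9/0.8974 = 75.660 t; kt = 0.8974 × 1.49 = 1.337, e^(−kt) = 0.2626.
M(1.49) = 75.660 + (117 − 75.660) × 0.2626 = 75.660 + 10.86 = 86.515 t.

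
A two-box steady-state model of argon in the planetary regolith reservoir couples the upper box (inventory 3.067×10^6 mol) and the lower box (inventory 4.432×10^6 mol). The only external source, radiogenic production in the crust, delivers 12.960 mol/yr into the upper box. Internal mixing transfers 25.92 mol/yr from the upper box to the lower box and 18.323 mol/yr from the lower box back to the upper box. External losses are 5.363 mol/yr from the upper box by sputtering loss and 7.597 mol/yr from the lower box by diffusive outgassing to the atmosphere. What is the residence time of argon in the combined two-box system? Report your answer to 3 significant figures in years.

579000 yr

Residence time in the combined system uses the total inventory and the total *external* removal — internal exchanges between the two boxes cancel.
M_total = 3.067×10^6 + 4.432×10^6 = 7.4990×10^6 mol.
ΣF_external_out = 5.363 + 7.597 = 12.960 mol/yr.
τ = M_total / ΣF_ext = 7.4990×10^6 / 12.960 = 578600 yr.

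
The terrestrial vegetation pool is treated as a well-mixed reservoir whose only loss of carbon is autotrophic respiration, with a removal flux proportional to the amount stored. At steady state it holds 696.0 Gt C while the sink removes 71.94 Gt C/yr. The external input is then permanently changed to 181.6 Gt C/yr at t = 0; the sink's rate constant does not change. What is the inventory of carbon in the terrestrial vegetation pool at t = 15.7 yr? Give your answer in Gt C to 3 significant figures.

1550 Gt C

Residence time τ = M₀/F₀ = 9.675 yr. The eventual steady state is M_∞ = M₀·(F₁/F₀) = 696.0 × 181.6/71.94 = 1756.9 Gt C.
The anomaly ΔM(t) = M(t) − M_∞ decays as ΔM₀·e^(−t/τ) with ΔM₀ = 696.0 − 1756.9 = −1061 Gt C.
At t = 15.7 yr, e^(−t/τ) = e^(−1.623) = 0.1973, so ΔM = −209.4 Gt C and M = 1756.9 − 209.4 = 1547.6 Gt C.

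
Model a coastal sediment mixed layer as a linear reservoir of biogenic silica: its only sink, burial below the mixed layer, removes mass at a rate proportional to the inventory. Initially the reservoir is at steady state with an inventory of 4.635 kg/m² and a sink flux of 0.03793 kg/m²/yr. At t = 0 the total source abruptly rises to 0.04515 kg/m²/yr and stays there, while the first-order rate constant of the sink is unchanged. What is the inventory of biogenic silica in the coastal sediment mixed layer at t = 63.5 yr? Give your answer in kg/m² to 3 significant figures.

4.99 kg/m²

τ = M₀/F₀ = 4.635/0.03793 = 122.2 yr; rate constant k = 1/τ.
New steady state M_∞ = F₁/k = F₁·τ = 0.04515 × 122.2 = 5.5173 kg/m².
M(t) = M_∞ + (M₀ − M_∞)·e^(−t/τ); t/τ = 63.5/122.2 = 0.5196, so e^(−t/τ) = 0.5947.
M(t) = 5.5173 − 0.8823 × 0.5947 = 4.9926 kg/m².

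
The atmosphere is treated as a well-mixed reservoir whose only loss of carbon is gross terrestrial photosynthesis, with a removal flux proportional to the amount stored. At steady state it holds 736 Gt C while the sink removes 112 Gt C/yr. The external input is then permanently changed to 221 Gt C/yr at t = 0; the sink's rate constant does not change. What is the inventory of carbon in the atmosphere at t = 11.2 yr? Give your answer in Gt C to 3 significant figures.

The sink rate constant is k = F₀/M₀ = 112/736 = 0.1522 yr⁻¹.
Solving dM/dt = F₁ − kM with M(0) = M₀ gives M(t) = F₁/k + (M₀ − F₁/k)·e^(−kt).
F₁/k = 221/0.1522 = 1452.3 Gt C; kt = 0.1522 × 11.2 = 1.704, e^(−kt) = 0.1819.
M(11.2) = 1452.3 + (736 − 1452.3) × 0.1819 = 1452.3 − 130.3 = 1322.0 Gt C.

1320 Gt C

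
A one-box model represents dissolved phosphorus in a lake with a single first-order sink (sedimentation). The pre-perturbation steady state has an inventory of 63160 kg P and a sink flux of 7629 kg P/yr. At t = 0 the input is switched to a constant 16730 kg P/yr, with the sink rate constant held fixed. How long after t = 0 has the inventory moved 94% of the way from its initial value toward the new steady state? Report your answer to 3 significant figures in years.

23.3 yr

τ = M₀/F₀ = 63160/7629 = 8.279 yr.
The remaining gap fraction is e^(−t/τ); 94% covered ⇒ e^(−t/τ) = 0.0600.
t = −τ ln(0.0600) = 8.279 × 2.813 = 23.29 yr.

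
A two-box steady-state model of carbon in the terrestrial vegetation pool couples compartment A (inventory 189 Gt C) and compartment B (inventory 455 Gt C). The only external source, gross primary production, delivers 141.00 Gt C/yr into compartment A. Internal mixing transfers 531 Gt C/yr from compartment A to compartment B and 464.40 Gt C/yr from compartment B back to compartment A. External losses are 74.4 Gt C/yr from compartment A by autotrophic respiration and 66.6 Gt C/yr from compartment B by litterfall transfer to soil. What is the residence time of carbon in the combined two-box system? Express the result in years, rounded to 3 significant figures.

4.57 yr

For the system as a whole, the A↔B exchange is internal and contributes nothing to the throughput; only the external sinks remove mass.
M_total = 189 + 455 = 644.00 Gt C.
ΣF_external_out = 74.4 + 66.6 = 141.00 Gt C/yr.
τ = M_total / ΣF_ext = 644.00 / 141.00 = 4.567 yr.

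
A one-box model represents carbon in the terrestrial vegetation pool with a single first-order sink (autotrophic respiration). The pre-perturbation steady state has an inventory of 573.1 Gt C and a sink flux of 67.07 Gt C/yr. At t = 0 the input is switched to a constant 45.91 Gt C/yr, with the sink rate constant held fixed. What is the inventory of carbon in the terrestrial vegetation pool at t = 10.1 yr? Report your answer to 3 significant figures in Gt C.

τ = M₀/F₀ = 573.1/67.07 = 8.545 yr; rate constant k = 1/τ.
New steady state M_∞ = F₁/k = F₁·τ = 45.91 × 8.545 = 392.29 Gt C.
M(t) = M_∞ + (M₀ − M_∞)·e^(−t/τ); t/τ = 10.1/8.545 = 1.182, so e^(−t/τ) = 0.3067.
M(t) = 392.29 + 180.8 × 0.3067 = 447.74 Gt C.

448 Gt C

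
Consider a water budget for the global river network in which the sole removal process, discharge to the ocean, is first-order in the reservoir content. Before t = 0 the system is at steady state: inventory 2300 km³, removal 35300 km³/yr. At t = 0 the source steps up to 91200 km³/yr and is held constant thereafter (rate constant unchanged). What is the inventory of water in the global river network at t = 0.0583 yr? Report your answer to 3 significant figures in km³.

4450 km³

τ = M₀/F₀ = 2300/35300 = 0.06516 yr; rate constant k = 1/τ.
New steady state M_∞ = F₁/k = F₁·τ = 91200 × 0.06516 = 5942.2 km³.
M(t) = M_∞ + (M₀ − M_∞)·e^(−t/τ); t/τ = 0.0583/0.06516 = 0.8948, so e^(−t/τ) = 0.4087.
M(t) = 5942.2 − 3642 × 0.4087 = 4453.6 km³.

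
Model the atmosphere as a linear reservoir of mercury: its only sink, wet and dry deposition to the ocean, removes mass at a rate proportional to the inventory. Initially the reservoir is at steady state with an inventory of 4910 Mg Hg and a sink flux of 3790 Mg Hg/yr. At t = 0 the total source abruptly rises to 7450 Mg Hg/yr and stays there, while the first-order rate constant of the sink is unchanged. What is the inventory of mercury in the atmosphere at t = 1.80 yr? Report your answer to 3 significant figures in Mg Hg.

The sink rate constant is k = F₀/M₀ = 3790/4910 = 0.7719 yr⁻¹.
Solving dM/dt = F₁ − kM with M(0) = M₀ gives M(t) = F₁/k + (M₀ − F₁/k)·e^(−kt).
F₁/k = 7450/0.7719 = 9651.6 Mg Hg; kt = 0.7719 × 1.80 = 1.389, e^(−kt) = 0.2492.
M(1.80) = 9651.6 + (4910 − 9651.6) × 0.2492 = 9651.6 − 1182 = 8469.9 Mg Hg.

8470 Mg Hg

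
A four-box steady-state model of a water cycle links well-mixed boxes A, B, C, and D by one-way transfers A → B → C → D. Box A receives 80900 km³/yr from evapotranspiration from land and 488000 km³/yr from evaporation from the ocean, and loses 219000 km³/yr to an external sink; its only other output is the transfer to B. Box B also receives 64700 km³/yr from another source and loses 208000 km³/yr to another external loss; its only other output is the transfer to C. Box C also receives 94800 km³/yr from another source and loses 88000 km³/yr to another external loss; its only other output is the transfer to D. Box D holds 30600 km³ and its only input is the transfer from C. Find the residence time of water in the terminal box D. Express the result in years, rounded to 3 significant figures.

Box A: F(A→B) = (80900 + 488000) − 219000 = 349900 km³/yr.
Box B: F(B→C) = (349900 + 64700) − 208000 = 206600 km³/yr.
Box C: F(C→D) = (206600 + 94800) − 88000 = 213400 km³/yr.
Box D throughput = its input = 213400 km³/yr; τ = 30600 / 213400 = 0.1434 yr.

0.143 yr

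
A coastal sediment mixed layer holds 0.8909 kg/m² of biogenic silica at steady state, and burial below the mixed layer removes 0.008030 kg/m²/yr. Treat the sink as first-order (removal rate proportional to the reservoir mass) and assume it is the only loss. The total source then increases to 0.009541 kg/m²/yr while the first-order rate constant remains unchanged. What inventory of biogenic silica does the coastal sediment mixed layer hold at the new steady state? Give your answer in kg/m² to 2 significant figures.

1.1 kg/m²

Rate constant k = F/M = 0.008030 / 0.8909 = 0.009013 yr⁻¹.
At the new steady state, source = k·M_new ⇒ M_new = 0.009541 / 0.009013 = 1.059 kg/m².
(Equivalently M_new = M × F_new/F_old = 0.8909 × 0.009541/0.008030.)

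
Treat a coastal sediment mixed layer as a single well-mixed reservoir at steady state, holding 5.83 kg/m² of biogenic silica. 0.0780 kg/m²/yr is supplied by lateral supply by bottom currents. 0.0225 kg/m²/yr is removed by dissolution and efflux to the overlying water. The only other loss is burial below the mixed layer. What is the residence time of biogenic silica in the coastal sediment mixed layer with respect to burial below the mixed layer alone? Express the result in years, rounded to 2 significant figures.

110 yr

At steady state ΣF_in = ΣF_out.
ΣF_in = 0.078000 kg/m²/yr.
Burial below the mixed layer flux = ΣF_in − (0.0225) = 0.078000 − 0.02250 = 0.05550 kg/m²/yr.
τ = M / F = 5.83 / 0.05550 = 105.0 yr.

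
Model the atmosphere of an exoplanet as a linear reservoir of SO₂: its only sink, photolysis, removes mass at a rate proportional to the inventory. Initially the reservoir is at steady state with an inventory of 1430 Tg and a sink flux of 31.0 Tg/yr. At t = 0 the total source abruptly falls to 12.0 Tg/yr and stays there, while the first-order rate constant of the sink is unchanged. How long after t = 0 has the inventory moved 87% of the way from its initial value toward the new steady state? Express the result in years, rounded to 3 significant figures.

τ = M₀/F₀ = 1430/31.0 = 46.13 yr.
The remaining gap fraction is e^(−t/τ); 87% covered ⇒ e^(−t/τ) = 0.130.
t = −τ ln(0.130) = 46.13 × 2.040 = 94.11 yr.

94.1 yr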